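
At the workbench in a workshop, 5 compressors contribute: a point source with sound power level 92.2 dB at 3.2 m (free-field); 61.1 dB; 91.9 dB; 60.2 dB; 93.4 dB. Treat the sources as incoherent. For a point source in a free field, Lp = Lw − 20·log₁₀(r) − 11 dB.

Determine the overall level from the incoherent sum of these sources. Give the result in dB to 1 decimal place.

Source at 3.2 m: Lp = 92.2 − 20·log₁₀(3.2) − 11 = 71.1 dB.
Σ 10^(Lᵢ/10) = 3.752e+09.
Combined level = 10 log₁₀(3.752e+09) = 95.7 dB.

95.7 dB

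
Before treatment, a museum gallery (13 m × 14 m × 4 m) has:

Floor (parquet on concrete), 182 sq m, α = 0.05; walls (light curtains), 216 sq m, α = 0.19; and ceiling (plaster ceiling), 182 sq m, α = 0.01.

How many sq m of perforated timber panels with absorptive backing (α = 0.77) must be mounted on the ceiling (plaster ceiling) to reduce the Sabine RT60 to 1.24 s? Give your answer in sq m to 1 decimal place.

Summing Sᵢαᵢ: 9.100 + 41.040 + 1.820 → A₁ = 51.960 sabins.
V = 728 m³. Target absorption A₂ = 0.161 × 728 / 1.24 = 94.523 sabins.
ΔA needed = 94.523 − 51.960 = 42.563 sabins.
Each sq m of panel replacing the ceiling (plaster ceiling) adds (0.77 − 0.01) = 0.76 sabins.
Area = ΔA/Δα = 42.563/0.76 = 56.0 sq m.

56.0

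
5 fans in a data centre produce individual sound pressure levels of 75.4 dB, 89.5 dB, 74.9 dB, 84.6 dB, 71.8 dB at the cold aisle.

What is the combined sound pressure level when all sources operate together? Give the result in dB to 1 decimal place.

Σ 10^(Lᵢ/10) = 1.26e+09.
Combined level = 10 log₁₀(1.26e+09) = 91.0 dB.

91.0 dB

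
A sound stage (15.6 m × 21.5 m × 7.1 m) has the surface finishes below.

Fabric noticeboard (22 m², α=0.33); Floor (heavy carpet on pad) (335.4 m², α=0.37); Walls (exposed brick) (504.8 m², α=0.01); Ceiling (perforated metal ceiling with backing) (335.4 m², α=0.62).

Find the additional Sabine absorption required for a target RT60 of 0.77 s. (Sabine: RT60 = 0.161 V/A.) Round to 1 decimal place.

Summing Sᵢαᵢ: 7.260 + 124.098 + 5.048 + 207.948 → A₁ = 344.354 sabins.
Target A₂ = 0.161·2381.34/0.77 = 497.917 sabins (V = 2381.34 m³).
Additional absorption ΔA = 497.917 − 344.354 = 153.6 sabins.

153.6 sabins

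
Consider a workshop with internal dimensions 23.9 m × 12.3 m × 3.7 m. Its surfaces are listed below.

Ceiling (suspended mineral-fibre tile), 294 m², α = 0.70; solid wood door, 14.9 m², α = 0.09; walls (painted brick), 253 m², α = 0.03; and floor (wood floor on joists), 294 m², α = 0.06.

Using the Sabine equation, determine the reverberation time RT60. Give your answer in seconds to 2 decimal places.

0.75 s

Equivalent absorption area: A = 294·0.70 + 14.9·0.09 + 253·0.03 + 294·0.06 = 232.371 m².
Volume V = 23.9 × 12.3 × 3.7 = 1087.689 m³.
T = 0.161 V/A = 0.161·1087.689/232.371 = 0.75 s.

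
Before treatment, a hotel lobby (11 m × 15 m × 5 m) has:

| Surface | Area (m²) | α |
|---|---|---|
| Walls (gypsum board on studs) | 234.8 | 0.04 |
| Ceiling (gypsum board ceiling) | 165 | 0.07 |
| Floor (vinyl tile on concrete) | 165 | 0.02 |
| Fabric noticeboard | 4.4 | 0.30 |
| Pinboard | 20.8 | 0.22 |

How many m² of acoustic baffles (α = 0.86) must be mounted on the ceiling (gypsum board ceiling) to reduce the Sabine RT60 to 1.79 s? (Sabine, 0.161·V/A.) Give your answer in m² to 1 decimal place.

55.8

Total absorption A₁ = 234.8*0.04 + 165*0.07 + 165*0.02 + 4.4*0.30 + 20.8*0.22
  = 9.392 + 11.550 + 3.300 + 1.320 + 4.576 = 30.138 m² sabins.
Required A₂ = 0.161·825/1.79 = 74.204 sabins.
Absorption to add: 74.204 − 30.138 = 44.066 sabins.
Net gain per m²: Δα = 0.86 − 0.07 = 0.79.
Area = ΔA/Δα = 44.066/0.79 = 55.8 m².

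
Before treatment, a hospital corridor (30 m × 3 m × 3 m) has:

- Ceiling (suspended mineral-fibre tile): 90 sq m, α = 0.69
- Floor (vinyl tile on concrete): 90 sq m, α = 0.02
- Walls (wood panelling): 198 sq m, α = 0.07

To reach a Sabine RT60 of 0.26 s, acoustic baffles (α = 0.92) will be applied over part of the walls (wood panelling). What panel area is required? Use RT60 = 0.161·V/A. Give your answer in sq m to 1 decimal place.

Total absorption A₁ = 90·0.69 + 90·0.02 + 198·0.07
  = 62.100 + 1.800 + 13.860 = 77.760 sq m sabins.
V = 270 m³. Target absorption A₂ = 0.161 × 270 / 0.26 = 167.192 sabins.
Absorption to add: 167.192 − 77.760 = 89.432 sabins.
Net gain per sq m: Δα = 0.92 − 0.07 = 0.85.
Panel area = 89.432 / 0.85 = 105.2 sq m.

105.2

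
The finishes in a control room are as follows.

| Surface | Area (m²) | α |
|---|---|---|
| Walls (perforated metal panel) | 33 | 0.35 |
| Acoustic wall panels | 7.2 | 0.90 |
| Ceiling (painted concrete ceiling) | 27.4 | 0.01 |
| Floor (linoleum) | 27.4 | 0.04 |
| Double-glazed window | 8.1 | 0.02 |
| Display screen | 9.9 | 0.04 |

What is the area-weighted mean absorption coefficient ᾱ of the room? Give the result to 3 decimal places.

0.177

Total surface area S = 113.0 m².
A = 33*0.35 + 7.2*0.90 + 27.4*0.01 + 27.4*0.04 + 8.1*0.02 + 9.9*0.04 = 19.958 sabins.
ᾱ = 19.958 / 113.0 = 0.177.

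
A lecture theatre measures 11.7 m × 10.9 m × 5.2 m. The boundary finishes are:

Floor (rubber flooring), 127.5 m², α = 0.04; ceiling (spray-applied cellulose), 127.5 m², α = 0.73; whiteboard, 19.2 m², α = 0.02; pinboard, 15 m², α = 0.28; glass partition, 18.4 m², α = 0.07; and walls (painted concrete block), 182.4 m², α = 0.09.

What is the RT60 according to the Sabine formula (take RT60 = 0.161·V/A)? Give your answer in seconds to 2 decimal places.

0.89 seconds

A = Σ Sᵢαᵢ = 127.5·0.04 + 127.5·0.73 + 19.2·0.02 + 15·0.28 + 18.4·0.07 + 182.4·0.09 = 120.463 sabins.
V = 11.7·10.9·5.2 = 663.156 m³.
Sabine: RT60 = 0.161 × 663.156 / 120.463 = 0.89 s.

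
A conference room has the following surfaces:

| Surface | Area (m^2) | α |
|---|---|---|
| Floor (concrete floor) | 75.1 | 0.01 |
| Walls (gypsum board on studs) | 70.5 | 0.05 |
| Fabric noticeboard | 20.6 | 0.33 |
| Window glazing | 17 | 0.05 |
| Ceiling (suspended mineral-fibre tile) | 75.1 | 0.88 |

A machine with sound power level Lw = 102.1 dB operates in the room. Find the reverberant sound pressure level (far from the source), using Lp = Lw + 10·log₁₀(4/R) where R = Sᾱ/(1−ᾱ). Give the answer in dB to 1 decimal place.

87.6 dB

A = 78.012 sabins; S = 258.3 m^2.
ᾱ = 0.3020, so room constant R = A/(1−ᾱ) = 111.765 m^2.
Lp = Lw + 10 log₁₀(4/R) = 102.1 -14.46 = 87.6 dB.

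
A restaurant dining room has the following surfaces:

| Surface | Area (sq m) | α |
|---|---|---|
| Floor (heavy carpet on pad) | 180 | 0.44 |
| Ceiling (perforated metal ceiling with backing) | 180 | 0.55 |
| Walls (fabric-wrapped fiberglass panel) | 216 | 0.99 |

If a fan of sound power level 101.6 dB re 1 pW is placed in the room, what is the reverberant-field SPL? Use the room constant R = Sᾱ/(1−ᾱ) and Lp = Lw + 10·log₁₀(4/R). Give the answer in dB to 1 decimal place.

76.7 dB

A = 392.040 sabins; S = 576.0 sq m.
ᾱ = 392.040/576.0 = 0.6806; R = Sᾱ/(1−ᾱ) = 392.040/(1−0.6806) = 1227.426 sq m.
Lp = Lw + 10 log₁₀(4/R) = 101.6 -24.87 = 76.7 dB.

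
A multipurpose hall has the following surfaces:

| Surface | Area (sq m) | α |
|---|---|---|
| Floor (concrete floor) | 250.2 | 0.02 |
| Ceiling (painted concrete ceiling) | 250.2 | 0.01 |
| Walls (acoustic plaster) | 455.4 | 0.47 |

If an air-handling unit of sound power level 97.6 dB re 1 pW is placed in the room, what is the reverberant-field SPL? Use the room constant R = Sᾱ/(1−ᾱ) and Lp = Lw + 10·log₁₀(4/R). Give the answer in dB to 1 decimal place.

79.0 dB

Σ(Sᵢαᵢ) = 250.2·0.02 + 250.2·0.01 + 455.4·0.47 = 221.544; total area S = 955.8 sq m.
ᾱ = 221.544/955.8 = 0.2318; R = Sᾱ/(1−ᾱ) = 221.544/(1−0.2318) = 288.394 sq m.
Lp = Lw + 10 log₁₀(4/R) = 97.6 -18.58 = 79.0 dB.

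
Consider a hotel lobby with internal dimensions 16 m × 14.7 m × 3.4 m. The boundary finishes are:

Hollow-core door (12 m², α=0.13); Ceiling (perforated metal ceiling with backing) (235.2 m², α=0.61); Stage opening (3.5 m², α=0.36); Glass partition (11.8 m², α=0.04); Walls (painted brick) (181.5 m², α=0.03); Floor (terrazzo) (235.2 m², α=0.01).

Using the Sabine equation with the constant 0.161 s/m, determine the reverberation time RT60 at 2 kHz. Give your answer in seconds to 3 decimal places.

0.833 s

Summing Sᵢαᵢ: 1.560 + 143.472 + 1.260 + 0.472 + 5.445 + 2.352 → A = 154.561 sabins.
Volume V = 16 × 14.7 × 3.4 = 799.68 m³.
T = 0.161 V/A = 0.161·799.68/154.561 = 0.833 s.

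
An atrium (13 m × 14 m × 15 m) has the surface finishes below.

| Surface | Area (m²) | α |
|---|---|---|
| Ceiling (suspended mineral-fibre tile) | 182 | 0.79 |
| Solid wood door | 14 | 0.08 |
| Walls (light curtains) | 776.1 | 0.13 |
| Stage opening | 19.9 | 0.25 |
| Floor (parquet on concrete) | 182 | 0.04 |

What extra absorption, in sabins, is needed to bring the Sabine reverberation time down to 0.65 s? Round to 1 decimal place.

418.2 sabins

Equivalent absorption area: A₁ = 182·0.79 + 14·0.08 + 776.1·0.13 + 19.9·0.25 + 182·0.04 = 258.048 m².
Target A₂ = 0.161·2730/0.65 = 676.200 sabins (V = 2730 m³).
Shortfall: 676.200 − 258.048 = 418.2 sabins.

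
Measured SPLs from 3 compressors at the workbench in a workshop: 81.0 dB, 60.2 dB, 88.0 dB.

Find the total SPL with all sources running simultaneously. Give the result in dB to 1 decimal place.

88.8 dB

Sum in the linear (power) domain: Σ 10^(Lᵢ/10) = 10^(81.0/10) + 10^(60.2/10) + 10^(88.0/10) = 7.579e+08.
L_total = 10·log₁₀(7.579e+08) = 88.8 dB.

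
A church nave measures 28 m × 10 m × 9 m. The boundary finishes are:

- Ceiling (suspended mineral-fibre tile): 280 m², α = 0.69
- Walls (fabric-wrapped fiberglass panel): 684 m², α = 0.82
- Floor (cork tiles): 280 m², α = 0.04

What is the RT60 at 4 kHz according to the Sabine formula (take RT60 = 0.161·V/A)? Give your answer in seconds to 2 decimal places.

0.53 s

Equivalent absorption area: A = 280·0.69 + 684·0.82 + 280·0.04 = 765.280 m².
V = 28·10·9 = 2520 m³.
Sabine: RT60 = 0.161 × 2520 / 765.280 = 0.53 s.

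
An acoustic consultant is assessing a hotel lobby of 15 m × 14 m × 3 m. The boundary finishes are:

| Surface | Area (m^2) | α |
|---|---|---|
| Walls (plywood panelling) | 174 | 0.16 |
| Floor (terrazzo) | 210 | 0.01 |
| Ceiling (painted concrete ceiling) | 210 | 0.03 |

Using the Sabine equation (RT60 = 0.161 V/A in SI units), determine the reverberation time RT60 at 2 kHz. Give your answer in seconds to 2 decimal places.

Summing Sᵢαᵢ: 27.840 + 2.100 + 6.300 → A = 36.240 sabins.
Volume V = 15 × 14 × 3 = 630 m³.
T = 0.161 V/A = 0.161·630/36.240 = 2.80 s.

2.80 s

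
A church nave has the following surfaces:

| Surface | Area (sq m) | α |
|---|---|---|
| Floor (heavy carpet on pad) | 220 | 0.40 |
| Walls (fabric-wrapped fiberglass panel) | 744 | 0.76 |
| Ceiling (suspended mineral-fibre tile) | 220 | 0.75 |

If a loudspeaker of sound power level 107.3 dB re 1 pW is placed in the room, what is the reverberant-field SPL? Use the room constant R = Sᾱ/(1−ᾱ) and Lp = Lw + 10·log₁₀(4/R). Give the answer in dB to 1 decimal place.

79.1 dB

Σ(Sᵢαᵢ) = 220·0.40 + 744·0.76 + 220·0.75 = 818.440; total area S = 1184.0 sq m.
ᾱ = 818.440/1184.0 = 0.6913; R = Sᾱ/(1−ᾱ) = 818.440/(1−0.6913) = 2651.247 sq m.
Lp = Lw + 10 log₁₀(4/R) = 107.3 -28.21 = 79.1 dB.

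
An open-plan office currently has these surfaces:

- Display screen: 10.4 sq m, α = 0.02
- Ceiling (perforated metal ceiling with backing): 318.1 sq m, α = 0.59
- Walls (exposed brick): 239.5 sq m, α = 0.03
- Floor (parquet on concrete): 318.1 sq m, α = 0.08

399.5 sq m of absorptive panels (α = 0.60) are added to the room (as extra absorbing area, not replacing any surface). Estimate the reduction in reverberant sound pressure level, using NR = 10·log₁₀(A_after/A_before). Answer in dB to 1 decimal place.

3.2 dB

A_before = Σ Sᵢαᵢ = 10.4×0.02 + 318.1×0.59 + 239.5×0.03 + 318.1×0.08 = 220.520 sabins.
Added absorption = 399.5 × 0.60 = 239.700 sabins.
New total A_after = 460.220 sabins.
NR = 10·log₁₀(460.220/220.520) = 3.2 dB.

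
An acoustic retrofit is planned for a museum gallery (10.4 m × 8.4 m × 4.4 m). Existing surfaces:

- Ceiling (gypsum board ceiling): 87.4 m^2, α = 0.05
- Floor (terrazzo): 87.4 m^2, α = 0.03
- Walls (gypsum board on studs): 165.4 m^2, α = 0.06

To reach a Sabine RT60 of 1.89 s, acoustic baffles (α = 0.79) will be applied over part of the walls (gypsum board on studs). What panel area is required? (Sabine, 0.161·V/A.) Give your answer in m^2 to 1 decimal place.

21.7

Total absorption A₁ = 87.4×0.05 + 87.4×0.03 + 165.4×0.06
  = 4.370 + 2.622 + 9.924 = 16.916 m^2 sabins.
V = 384.384 m³. Target absorption A₂ = 0.161 × 384.384 / 1.89 = 32.744 sabins.
Absorption to add: 32.744 − 16.916 = 15.828 sabins.
Each m^2 of panel replacing the walls (gypsum board on studs) adds (0.79 − 0.06) = 0.73 sabins.
Panel area = 15.828 / 0.73 = 21.7 m^2.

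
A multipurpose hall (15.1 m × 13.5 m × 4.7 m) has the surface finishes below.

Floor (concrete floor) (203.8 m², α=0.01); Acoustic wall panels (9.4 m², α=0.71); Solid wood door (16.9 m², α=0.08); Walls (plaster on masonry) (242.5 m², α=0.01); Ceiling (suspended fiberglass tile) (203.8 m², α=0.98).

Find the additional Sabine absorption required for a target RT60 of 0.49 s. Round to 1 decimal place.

Summing Sᵢαᵢ: 2.038 + 6.674 + 1.352 + 2.425 + 199.724 → A₁ = 212.213 sabins.
For T = 0.49 s, need A₂ = 0.161·V/T = 0.161·958.095/0.49 = 314.803 sabins.
Shortfall: 314.803 − 212.213 = 102.6 sabins.

102.6 sabins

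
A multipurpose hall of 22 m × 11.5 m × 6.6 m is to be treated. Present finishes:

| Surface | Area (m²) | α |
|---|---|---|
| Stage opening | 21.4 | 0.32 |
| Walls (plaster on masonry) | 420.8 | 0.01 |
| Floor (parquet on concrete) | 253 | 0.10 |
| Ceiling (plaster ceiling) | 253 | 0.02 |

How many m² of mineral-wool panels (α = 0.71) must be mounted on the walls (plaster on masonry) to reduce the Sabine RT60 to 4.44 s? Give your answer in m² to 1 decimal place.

27.3

Total absorption A₁ = 21.4*0.32 + 420.8*0.01 + 253*0.10 + 253*0.02
  = 6.848 + 4.208 + 25.300 + 5.060 = 41.416 m² sabins.
Required A₂ = 0.161·1669.8/4.44 = 60.549 sabins.
Absorption to add: 60.549 − 41.416 = 19.133 sabins.
Net gain per m²: Δα = 0.71 − 0.01 = 0.70.
Panel area = 19.133 / 0.70 = 27.3 m².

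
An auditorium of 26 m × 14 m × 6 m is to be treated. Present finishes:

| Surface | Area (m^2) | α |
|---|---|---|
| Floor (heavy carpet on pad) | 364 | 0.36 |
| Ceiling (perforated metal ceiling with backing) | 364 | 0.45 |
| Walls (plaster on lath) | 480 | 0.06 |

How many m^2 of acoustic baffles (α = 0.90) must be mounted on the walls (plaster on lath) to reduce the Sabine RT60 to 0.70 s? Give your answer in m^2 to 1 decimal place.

212.7

Equivalent absorption area: A₁ = 364*0.36 + 364*0.45 + 480*0.06 = 323.640 m^2.
Required A₂ = 0.161·2184/0.70 = 502.320 sabins.
Absorption to add: 502.320 − 323.640 = 178.680 sabins.
Net gain per m^2: Δα = 0.90 − 0.06 = 0.84.
Area = ΔA/Δα = 178.680/0.84 = 212.7 m^2.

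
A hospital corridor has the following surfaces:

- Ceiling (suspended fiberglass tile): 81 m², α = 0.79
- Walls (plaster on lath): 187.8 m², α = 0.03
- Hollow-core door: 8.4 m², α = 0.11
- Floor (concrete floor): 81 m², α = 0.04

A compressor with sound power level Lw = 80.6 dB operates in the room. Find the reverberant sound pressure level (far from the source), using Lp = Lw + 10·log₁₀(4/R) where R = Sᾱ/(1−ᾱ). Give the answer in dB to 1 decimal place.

Σ(Sᵢαᵢ) = 81·0.79 + 187.8·0.03 + 8.4·0.11 + 81·0.04 = 73.788; total area S = 358.2 m².
ᾱ = 0.2060, so room constant R = A/(1−ᾱ) = 92.932 m².
Lp = 80.6 + 10·log₁₀(4/92.932) = 80.6 + (-13.66) = 66.9 dB.

66.9 dB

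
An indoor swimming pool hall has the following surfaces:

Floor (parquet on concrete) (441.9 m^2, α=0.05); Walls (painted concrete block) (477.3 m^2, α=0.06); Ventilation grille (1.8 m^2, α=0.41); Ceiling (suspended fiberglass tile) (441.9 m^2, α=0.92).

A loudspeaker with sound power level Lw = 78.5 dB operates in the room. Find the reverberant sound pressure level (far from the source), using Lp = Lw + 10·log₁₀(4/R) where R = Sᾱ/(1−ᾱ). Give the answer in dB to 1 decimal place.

56.1 dB

Σ(Sᵢαᵢ) = 441.9·0.05 + 477.3·0.06 + 1.8·0.41 + 441.9·0.92 = 458.019; total area S = 1362.9 m^2.
ᾱ = 0.3361, so room constant R = A/(1−ᾱ) = 689.892 m^2.
Lp = Lw + 10 log₁₀(4/R) = 78.5 -22.37 = 56.1 dB.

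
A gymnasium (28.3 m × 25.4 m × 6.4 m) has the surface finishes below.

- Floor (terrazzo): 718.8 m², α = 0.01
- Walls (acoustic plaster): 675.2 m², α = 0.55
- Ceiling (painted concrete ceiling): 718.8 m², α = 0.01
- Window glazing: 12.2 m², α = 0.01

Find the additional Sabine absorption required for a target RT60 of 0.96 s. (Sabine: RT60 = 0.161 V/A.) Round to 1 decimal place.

Total absorption A₁ = 718.8·0.01 + 675.2·0.55 + 718.8·0.01 + 12.2·0.01
  = 7.188 + 371.360 + 7.188 + 0.122 = 385.858 m² sabins.
V = 4600.448 m³. Required absorption A₂ = 0.161 × 4600.448 / 0.96 = 771.533 sabins.
Additional absorption ΔA = 771.533 − 385.858 = 385.7 sabins.

385.7 sabins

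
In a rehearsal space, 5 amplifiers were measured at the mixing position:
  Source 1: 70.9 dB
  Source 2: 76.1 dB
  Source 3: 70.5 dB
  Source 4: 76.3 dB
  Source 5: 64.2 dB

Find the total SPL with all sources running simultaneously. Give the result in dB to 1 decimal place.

80.4 dB

Converting to relative power and adding: 10^(70.9/10) + 10^(76.1/10) + 10^(70.5/10) + 10^(76.3/10) + 10^(64.2/10) = 1.095e+08.
Combined level = 10 log₁₀(1.095e+08) = 80.4 dB.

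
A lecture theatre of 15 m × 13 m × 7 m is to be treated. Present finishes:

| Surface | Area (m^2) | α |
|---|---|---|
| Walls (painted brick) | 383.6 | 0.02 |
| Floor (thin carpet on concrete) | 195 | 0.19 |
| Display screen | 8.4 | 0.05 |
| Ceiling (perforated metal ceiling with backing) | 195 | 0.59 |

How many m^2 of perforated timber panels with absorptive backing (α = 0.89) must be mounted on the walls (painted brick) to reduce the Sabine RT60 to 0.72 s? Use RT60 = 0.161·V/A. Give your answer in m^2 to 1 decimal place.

166.7

Summing Sᵢαᵢ: 7.672 + 37.050 + 0.420 + 115.050 → A₁ = 160.192 sabins.
V = 1365 m³. Target absorption A₂ = 0.161 × 1365 / 0.72 = 305.229 sabins.
ΔA needed = 305.229 − 160.192 = 145.037 sabins.
Each m^2 of panel replacing the walls (painted brick) adds (0.89 − 0.02) = 0.87 sabins.
Panel area = 145.037 / 0.87 = 166.7 m^2.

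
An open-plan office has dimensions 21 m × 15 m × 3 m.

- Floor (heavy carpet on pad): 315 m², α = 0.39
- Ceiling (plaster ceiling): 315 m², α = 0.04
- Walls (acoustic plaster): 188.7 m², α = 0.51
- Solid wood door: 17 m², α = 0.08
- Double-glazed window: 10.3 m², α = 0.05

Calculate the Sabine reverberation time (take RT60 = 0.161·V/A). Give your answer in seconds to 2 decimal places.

Total absorption A = 315*0.39 + 315*0.04 + 188.7*0.51 + 17*0.08 + 10.3*0.05
  = 122.850 + 12.600 + 96.237 + 1.360 + 0.515 = 233.562 m² sabins.
Volume V = 21 × 15 × 3 = 945 m³.
RT60 = 0.161 · V / A = 0.161 × 945 / 233.562 = 0.65 s.

0.65 s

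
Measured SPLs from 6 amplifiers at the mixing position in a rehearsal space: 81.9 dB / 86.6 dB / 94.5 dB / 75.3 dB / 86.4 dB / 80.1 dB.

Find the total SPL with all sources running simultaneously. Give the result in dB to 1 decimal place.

96.0 dB

Σ 10^(Lᵢ/10) = 4.003e+09.
Combined level = 10 log₁₀(4.003e+09) = 96.0 dB.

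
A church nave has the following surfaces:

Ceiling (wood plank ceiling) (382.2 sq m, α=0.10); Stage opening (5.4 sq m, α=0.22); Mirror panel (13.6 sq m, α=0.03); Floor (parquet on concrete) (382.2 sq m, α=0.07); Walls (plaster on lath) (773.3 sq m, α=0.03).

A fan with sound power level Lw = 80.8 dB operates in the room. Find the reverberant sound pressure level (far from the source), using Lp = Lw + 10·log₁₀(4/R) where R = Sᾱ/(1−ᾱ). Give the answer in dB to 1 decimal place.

A = 89.769 sabins; S = 1556.7 sq m.
ᾱ = 89.769/1556.7 = 0.0577; R = Sᾱ/(1−ᾱ) = 89.769/(1−0.0577) = 95.266 sq m.
Lp = Lw + 10 log₁₀(4/R) = 80.8 -13.77 = 67.0 dB.

67.0 dB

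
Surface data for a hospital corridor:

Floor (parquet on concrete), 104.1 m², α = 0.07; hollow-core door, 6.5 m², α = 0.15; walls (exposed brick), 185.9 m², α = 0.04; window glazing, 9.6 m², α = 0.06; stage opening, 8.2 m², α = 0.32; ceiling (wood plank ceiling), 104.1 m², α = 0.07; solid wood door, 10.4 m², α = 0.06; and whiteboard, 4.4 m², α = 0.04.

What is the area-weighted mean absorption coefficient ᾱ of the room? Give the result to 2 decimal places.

0.06

Total surface area S = 433.2 m².
Weighted sum Σ Sα = 26.985.
ᾱ = A/S = 0.06.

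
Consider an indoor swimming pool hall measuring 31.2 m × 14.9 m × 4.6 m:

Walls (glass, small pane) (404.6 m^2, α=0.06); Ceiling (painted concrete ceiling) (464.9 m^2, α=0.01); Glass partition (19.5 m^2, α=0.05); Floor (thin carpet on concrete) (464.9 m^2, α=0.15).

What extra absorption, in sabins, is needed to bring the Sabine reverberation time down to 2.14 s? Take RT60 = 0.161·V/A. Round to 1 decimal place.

A₁ = Σ Sᵢαᵢ = 404.6×0.06 + 464.9×0.01 + 19.5×0.05 + 464.9×0.15 = 99.635 sabins.
V = 2138.448 m³. Required absorption A₂ = 0.161 × 2138.448 / 2.14 = 160.883 sabins.
Additional absorption ΔA = 160.883 − 99.635 = 61.2 sabins.

61.2 sabins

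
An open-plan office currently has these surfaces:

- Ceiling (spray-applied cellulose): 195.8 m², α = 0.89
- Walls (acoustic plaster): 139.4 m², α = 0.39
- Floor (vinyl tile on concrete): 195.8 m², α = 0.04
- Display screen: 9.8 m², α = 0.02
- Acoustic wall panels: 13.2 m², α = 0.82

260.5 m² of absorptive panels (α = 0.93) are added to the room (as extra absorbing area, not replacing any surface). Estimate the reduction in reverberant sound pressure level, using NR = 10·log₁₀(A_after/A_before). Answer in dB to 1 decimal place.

Equivalent absorption area: A_before = 195.8×0.89 + 139.4×0.39 + 195.8×0.04 + 9.8×0.02 + 13.2×0.82 = 247.480 m².
Treatment contributes 260.5·0.93 = 242.265 sabins.
A_after = 247.480 + 242.265 = 489.745 sabins.
NR = 10·log₁₀(489.745/247.480) = 3.0 dB.

3.0 dB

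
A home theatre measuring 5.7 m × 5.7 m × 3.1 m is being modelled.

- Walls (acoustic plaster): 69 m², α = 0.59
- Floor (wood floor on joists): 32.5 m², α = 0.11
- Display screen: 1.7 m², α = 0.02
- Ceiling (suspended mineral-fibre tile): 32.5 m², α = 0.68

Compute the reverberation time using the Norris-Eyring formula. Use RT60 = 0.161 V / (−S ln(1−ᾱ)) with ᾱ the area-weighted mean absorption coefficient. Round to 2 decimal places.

S = Σ Sᵢ = 135.7 m².
Absorption A = 69·0.59 + 32.5·0.11 + 1.7·0.02 + 32.5·0.68 = 66.419 sabins.
ᾱ = 66.419 / 135.7 = 0.4895.
−S·ln(1−ᾱ) = −135.7 × ln(1 − 0.4895) = 91.240.
V = 5.7 × 5.7 × 3.1 = 100.719 m³.
RT60 = 0.161 × 100.719 / 91.240 = 0.18 s.

0.18 seconds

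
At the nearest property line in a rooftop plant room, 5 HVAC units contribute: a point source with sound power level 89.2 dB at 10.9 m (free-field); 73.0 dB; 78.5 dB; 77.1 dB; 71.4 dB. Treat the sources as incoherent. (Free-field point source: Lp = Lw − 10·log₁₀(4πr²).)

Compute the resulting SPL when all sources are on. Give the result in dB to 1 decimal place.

Source at 10.9 m: Lp = 89.2 − 10·log₁₀(4π·10.9²) = 89.2 − 10·log₁₀(1493.010) = 57.5 dB.
Converting to relative power and adding: 10^(57.5/10) + 10^(73.0/10) + 10^(78.5/10) + 10^(77.1/10) + 10^(71.4/10) = 1.564e+08.
L_total = 10·log₁₀(1.564e+08) = 81.9 dB.

81.9 dB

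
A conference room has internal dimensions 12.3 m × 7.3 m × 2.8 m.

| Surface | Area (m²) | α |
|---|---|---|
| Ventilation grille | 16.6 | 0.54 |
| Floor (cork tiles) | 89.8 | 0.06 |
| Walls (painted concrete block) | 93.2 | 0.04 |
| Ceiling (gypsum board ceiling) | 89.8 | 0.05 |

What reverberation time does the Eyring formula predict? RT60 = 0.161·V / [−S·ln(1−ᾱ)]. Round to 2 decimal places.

Total surface area S = 16.6 + 89.8 + 93.2 + 89.8 = 289.4 m².
Σ(Sᵢαᵢ) = 16.6×0.54 + 89.8×0.06 + 93.2×0.04 + 89.8×0.05 = 22.570.
Mean coefficient ᾱ = A/S = 0.0780.
Eyring denominator: −S ln(1−ᾱ) = 23.502.
V = 12.3 × 7.3 × 2.8 = 251.412 m³.
T = 0.161·V/[−S·ln(1−ᾱ)] = 0.161·251.412/23.502 = 1.72 s.

1.72 s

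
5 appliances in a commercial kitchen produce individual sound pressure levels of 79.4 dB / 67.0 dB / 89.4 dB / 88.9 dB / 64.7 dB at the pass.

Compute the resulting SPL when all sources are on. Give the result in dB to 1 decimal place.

Sum in the linear (power) domain: Σ 10^(Lᵢ/10) = 10^(79.4/10) + 10^(67.0/10) + 10^(89.4/10) + 10^(88.9/10) + 10^(64.7/10) = 1.742e+09.
Back to dB: 10·log₁₀ Σ = 92.4 dB.

92.4 dB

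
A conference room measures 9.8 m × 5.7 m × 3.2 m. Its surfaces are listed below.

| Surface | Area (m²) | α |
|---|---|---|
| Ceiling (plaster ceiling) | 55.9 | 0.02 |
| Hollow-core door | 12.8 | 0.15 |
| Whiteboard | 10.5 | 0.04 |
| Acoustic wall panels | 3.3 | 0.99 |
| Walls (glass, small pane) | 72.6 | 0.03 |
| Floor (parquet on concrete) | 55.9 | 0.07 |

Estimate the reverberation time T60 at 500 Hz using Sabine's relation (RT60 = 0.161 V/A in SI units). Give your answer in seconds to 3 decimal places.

A = Σ Sᵢαᵢ = 55.9*0.02 + 12.8*0.15 + 10.5*0.04 + 3.3*0.99 + 72.6*0.03 + 55.9*0.07 = 12.816 sabins.
V = 9.8·5.7·3.2 = 178.752 m³.
RT60 = 0.161 · V / A = 0.161 × 178.752 / 12.816 = 2.246 s.

2.246 s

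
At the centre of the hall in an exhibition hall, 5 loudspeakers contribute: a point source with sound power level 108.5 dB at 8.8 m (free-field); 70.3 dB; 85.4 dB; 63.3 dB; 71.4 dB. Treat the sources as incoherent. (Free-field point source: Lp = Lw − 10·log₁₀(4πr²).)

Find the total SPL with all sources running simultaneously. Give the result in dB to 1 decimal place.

86.5 dB

Source at 8.8 m: Lp = 108.5 − 10·log₁₀(4π·8.8²) = 108.5 − 10·log₁₀(973.140) = 78.6 dB.
Sum in the linear (power) domain: Σ 10^(Lᵢ/10) = 10^(78.6/10) + 10^(70.3/10) + 10^(85.4/10) + 10^(63.3/10) + 10^(71.4/10) = 4.458e+08.
Back to dB: 10·log₁₀ Σ = 86.5 dB.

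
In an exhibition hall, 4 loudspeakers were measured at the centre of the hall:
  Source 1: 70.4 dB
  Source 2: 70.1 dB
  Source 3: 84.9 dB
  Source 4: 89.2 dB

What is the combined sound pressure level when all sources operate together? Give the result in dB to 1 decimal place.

Sum in the linear (power) domain: Σ 10^(Lᵢ/10) = 10^(70.4/10) + 10^(70.1/10) + 10^(84.9/10) + 10^(89.2/10) = 1.162e+09.
Back to dB: 10·log₁₀ Σ = 90.7 dB.

90.7 dB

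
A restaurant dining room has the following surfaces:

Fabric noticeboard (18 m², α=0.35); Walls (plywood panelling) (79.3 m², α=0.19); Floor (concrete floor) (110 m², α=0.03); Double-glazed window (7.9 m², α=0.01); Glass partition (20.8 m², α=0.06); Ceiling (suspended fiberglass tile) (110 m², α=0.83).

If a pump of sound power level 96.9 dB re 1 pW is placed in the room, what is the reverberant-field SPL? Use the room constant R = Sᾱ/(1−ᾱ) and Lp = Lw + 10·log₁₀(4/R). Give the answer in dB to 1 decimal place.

Σ(Sᵢαᵢ) = 18·0.35 + 79.3·0.19 + 110·0.03 + 7.9·0.01 + 20.8·0.06 + 110·0.83 = 117.294; total area S = 346.0 m².
ᾱ = 117.294/346.0 = 0.3390; R = Sᾱ/(1−ᾱ) = 117.294/(1−0.3390) = 177.449 m².
Lp = 96.9 + 10·log₁₀(4/177.449) = 96.9 + (-16.47) = 80.4 dB.

80.4 dB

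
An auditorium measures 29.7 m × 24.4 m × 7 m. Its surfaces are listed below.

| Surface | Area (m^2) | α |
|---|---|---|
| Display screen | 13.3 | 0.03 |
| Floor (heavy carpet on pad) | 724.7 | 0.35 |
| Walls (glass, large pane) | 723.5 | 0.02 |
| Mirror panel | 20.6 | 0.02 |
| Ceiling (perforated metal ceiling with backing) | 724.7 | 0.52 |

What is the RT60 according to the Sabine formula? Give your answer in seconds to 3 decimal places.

Total absorption A = 13.3*0.03 + 724.7*0.35 + 723.5*0.02 + 20.6*0.02 + 724.7*0.52
  = 0.399 + 253.645 + 14.470 + 0.412 + 376.844 = 645.770 m^2 sabins.
V = 29.7·24.4·7 = 5072.76 m³.
Sabine: RT60 = 0.161 × 5072.76 / 645.770 = 1.265 s.

1.265 s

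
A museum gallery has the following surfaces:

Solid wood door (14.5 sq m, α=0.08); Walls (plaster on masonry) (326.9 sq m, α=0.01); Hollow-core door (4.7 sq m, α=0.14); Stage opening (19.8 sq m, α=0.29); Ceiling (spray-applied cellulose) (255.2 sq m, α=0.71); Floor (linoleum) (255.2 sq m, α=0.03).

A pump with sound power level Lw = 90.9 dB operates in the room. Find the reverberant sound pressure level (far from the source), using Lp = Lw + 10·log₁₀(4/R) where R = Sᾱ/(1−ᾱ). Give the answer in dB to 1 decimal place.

72.8 dB

A = 199.677 sabins; S = 876.3 sq m.
ᾱ = 199.677/876.3 = 0.2279; R = Sᾱ/(1−ᾱ) = 199.677/(1−0.2279) = 258.615 sq m.
Lp = Lw + 10 log₁₀(4/R) = 90.9 -18.11 = 72.8 dB.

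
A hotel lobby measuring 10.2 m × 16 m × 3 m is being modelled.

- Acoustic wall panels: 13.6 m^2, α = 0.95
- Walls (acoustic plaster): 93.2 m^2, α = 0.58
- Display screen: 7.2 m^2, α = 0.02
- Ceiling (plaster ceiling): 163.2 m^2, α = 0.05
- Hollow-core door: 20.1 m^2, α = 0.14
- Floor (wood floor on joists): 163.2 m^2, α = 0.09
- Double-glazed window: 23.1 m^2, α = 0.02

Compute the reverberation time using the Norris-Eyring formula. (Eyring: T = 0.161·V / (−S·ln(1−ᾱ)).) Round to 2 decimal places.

0.76 seconds

S = Σ Sᵢ = 483.6 m^2.
Absorption A = 13.6×0.95 + 93.2×0.58 + 7.2×0.02 + 163.2×0.05 + 20.1×0.14 + 163.2×0.09 + 23.1×0.02 = 93.244 sabins.
Mean coefficient ᾱ = A/S = 0.1928.
Eyring denominator: −S ln(1−ᾱ) = 103.579.
V = 10.2 × 16 × 3 = 489.6 m³.
RT60 = 0.161 × 489.6 / 103.579 = 0.76 s.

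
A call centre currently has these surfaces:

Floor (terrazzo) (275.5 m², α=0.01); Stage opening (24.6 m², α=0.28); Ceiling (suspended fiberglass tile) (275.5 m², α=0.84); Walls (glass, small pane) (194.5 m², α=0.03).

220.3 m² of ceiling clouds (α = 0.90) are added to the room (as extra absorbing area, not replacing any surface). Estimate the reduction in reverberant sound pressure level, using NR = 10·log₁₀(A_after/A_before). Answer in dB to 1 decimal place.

2.6 dB

Summing Sᵢαᵢ: 2.755 + 6.888 + 231.420 + 5.835 → A_before = 246.898 sabins.
Treatment contributes 220.3·0.90 = 198.270 sabins.
New total A_after = 445.168 sabins.
Reduction = 10 log₁₀(A_after/A_before) = 10 log₁₀(1.8030) = 2.6 dB.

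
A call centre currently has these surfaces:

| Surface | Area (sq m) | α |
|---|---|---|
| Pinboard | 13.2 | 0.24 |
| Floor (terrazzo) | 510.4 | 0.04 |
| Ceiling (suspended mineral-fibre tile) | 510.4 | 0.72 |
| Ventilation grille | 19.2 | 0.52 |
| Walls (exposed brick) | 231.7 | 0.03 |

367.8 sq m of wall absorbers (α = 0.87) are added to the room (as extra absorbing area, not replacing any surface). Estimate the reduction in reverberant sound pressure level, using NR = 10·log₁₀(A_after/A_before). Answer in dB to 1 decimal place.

2.5 dB

Equivalent absorption area: A_before = 13.2*0.24 + 510.4*0.04 + 510.4*0.72 + 19.2*0.52 + 231.7*0.03 = 408.007 sq m.
Treatment contributes 367.8·0.87 = 319.986 sabins.
A_after = 408.007 + 319.986 = 727.993 sabins.
Reduction = 10 log₁₀(A_after/A_before) = 10 log₁₀(1.7843) = 2.5 dB.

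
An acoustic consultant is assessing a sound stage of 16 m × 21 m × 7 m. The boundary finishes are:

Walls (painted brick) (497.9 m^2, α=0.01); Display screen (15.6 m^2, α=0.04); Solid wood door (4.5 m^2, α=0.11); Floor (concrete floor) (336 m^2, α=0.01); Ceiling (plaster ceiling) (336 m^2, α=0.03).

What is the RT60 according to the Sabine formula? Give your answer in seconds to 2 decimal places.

A = Σ Sᵢαᵢ = 497.9×0.01 + 15.6×0.04 + 4.5×0.11 + 336×0.01 + 336×0.03 = 19.538 sabins.
Volume V = 16 × 21 × 7 = 2352 m³.
Sabine: RT60 = 0.161 × 2352 / 19.538 = 19.38 s.

19.38 s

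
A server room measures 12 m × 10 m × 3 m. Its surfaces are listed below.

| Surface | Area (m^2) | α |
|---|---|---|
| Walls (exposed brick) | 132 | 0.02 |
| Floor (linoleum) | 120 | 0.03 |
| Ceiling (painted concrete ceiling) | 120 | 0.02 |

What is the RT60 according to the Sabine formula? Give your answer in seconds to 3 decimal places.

Total absorption A = 132×0.02 + 120×0.03 + 120×0.02
  = 2.640 + 3.600 + 2.400 = 8.640 m^2 sabins.
Volume V = 12 × 10 × 3 = 360 m³.
Sabine: RT60 = 0.161 × 360 / 8.640 = 6.708 s.

6.708 s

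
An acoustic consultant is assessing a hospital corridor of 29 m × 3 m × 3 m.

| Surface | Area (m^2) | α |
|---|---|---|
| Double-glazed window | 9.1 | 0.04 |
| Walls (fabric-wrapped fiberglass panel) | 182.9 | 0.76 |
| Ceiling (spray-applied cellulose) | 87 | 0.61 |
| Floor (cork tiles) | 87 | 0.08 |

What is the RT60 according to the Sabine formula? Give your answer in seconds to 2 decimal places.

0.21 sec

Summing Sᵢαᵢ: 0.364 + 139.004 + 53.070 + 6.960 → A = 199.398 sabins.
Volume V = 29 × 3 × 3 = 261 m³.
RT60 = 0.161 · V / A = 0.161 × 261 / 199.398 = 0.21 s.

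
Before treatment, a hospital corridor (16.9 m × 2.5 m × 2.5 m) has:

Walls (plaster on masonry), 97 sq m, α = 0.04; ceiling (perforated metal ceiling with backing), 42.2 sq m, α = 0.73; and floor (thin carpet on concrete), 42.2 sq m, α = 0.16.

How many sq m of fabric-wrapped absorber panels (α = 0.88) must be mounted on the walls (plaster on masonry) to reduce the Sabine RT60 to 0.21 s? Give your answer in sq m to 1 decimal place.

Total absorption A₁ = 97×0.04 + 42.2×0.73 + 42.2×0.16
  = 3.880 + 30.806 + 6.752 = 41.438 sq m sabins.
Required A₂ = 0.161·105.625/0.21 = 80.979 sabins.
Absorption to add: 80.979 − 41.438 = 39.541 sabins.
Each sq m of panel replacing the walls (plaster on masonry) adds (0.88 − 0.04) = 0.84 sabins.
Panel area = 39.541 / 0.84 = 47.1 sq m.

47.1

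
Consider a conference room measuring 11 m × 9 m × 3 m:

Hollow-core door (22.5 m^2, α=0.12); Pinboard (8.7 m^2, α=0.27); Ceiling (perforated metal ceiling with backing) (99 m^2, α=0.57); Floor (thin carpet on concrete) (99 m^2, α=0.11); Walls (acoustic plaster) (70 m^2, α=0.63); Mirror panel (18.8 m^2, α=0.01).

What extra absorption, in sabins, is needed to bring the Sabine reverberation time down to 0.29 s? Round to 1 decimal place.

48.2 sabins

Equivalent absorption area: A₁ = 22.5*0.12 + 8.7*0.27 + 99*0.57 + 99*0.11 + 70*0.63 + 18.8*0.01 = 116.657 m^2.
V = 297 m³. Required absorption A₂ = 0.161 × 297 / 0.29 = 164.886 sabins.
Shortfall: 164.886 − 116.657 = 48.2 sabins.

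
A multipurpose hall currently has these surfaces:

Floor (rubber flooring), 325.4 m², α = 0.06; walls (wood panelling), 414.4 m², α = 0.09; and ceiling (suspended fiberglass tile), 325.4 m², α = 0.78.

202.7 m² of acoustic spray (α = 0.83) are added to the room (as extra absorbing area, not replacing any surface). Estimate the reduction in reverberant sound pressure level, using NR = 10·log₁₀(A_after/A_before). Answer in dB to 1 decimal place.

1.9 dB

Equivalent absorption area: A_before = 325.4×0.06 + 414.4×0.09 + 325.4×0.78 = 310.632 m².
Treatment contributes 202.7·0.83 = 168.241 sabins.
A_after = 310.632 + 168.241 = 478.873 sabins.
Reduction = 10 log₁₀(A_after/A_before) = 10 log₁₀(1.5416) = 1.9 dB.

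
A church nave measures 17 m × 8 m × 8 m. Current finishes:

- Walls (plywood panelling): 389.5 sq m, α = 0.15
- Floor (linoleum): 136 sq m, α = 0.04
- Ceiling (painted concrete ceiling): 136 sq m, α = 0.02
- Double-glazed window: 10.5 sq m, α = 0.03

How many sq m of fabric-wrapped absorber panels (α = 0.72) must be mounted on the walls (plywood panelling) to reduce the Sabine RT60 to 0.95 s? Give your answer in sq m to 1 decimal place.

Equivalent absorption area: A₁ = 389.5*0.15 + 136*0.04 + 136*0.02 + 10.5*0.03 = 66.900 sq m.
V = 1088 m³. Target absorption A₂ = 0.161 × 1088 / 0.95 = 184.387 sabins.
Absorption to add: 184.387 − 66.900 = 117.487 sabins.
Net gain per sq m: Δα = 0.72 − 0.15 = 0.57.
Area = ΔA/Δα = 117.487/0.57 = 206.1 sq m.

206.1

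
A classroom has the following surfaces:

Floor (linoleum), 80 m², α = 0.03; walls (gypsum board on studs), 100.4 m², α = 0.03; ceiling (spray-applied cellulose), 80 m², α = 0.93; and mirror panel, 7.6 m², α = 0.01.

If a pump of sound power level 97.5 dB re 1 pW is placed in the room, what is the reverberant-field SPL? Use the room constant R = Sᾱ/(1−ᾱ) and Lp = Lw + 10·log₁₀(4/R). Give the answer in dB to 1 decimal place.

83.0 dB

Σ(Sᵢαᵢ) = 80×0.03 + 100.4×0.03 + 80×0.93 + 7.6×0.01 = 79.888; total area S = 268.0 m².
ᾱ = 0.2981, so room constant R = A/(1−ᾱ) = 113.817 m².
Lp = Lw + 10 log₁₀(4/R) = 97.5 -14.54 = 83.0 dB.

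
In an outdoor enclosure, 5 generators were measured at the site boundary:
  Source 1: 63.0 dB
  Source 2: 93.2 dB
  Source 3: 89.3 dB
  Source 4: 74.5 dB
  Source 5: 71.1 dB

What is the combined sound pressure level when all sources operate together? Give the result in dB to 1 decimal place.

Σ 10^(Lᵢ/10) = 2.983e+09.
Combined level = 10 log₁₀(2.983e+09) = 94.7 dB.

94.7 dB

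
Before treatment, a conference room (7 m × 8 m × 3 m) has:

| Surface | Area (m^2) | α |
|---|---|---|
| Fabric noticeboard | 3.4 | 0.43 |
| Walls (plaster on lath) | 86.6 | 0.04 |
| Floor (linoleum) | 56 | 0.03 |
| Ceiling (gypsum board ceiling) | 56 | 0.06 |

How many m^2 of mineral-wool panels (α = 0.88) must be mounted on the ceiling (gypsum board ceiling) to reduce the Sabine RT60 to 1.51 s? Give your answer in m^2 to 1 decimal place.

9.7

Total absorption A₁ = 3.4*0.43 + 86.6*0.04 + 56*0.03 + 56*0.06
  = 1.462 + 3.464 + 1.680 + 3.360 = 9.966 m^2 sabins.
Required A₂ = 0.161·168/1.51 = 17.913 sabins.
ΔA needed = 17.913 − 9.966 = 7.947 sabins.
Each m^2 of panel replacing the ceiling (gypsum board ceiling) adds (0.88 − 0.06) = 0.82 sabins.
Area = ΔA/Δα = 7.947/0.82 = 9.7 m^2.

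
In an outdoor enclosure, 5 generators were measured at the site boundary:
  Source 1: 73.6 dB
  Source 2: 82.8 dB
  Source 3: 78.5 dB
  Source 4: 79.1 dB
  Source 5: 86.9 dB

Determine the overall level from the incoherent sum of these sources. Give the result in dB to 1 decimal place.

89.3 dB

Σ 10^(Lᵢ/10) = 8.553e+08.
L_total = 10·log₁₀(8.553e+08) = 89.3 dB.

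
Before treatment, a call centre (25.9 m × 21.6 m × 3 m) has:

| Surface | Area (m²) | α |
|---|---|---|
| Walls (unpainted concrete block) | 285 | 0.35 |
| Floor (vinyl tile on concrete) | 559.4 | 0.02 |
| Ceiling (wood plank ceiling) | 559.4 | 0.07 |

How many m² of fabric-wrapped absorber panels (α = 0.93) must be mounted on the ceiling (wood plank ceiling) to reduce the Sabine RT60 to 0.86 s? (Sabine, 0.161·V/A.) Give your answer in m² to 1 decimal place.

190.8

Summing Sᵢαᵢ: 99.750 + 11.188 + 39.158 → A₁ = 150.096 sabins.
Required A₂ = 0.161·1678.32/0.86 = 314.197 sabins.
ΔA needed = 314.197 − 150.096 = 164.101 sabins.
Net gain per m²: Δα = 0.93 − 0.07 = 0.86.
Panel area = 164.101 / 0.86 = 190.8 m².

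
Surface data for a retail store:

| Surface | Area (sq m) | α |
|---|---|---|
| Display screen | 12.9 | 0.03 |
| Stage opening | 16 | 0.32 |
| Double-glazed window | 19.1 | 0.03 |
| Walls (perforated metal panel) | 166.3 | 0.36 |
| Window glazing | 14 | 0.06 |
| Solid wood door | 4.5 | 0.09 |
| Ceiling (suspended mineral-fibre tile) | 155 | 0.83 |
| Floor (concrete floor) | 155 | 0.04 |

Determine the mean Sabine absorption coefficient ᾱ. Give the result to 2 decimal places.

0.37

Total surface area S = 542.8 sq m.
Σ(Sᵢαᵢ) = 12.9·0.03 + 16·0.32 + 19.1·0.03 + 166.3·0.36 + 14·0.06 + 4.5·0.09 + 155·0.83 + 155·0.04 = 202.043.
ᾱ = 202.043 / 542.8 = 0.37.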